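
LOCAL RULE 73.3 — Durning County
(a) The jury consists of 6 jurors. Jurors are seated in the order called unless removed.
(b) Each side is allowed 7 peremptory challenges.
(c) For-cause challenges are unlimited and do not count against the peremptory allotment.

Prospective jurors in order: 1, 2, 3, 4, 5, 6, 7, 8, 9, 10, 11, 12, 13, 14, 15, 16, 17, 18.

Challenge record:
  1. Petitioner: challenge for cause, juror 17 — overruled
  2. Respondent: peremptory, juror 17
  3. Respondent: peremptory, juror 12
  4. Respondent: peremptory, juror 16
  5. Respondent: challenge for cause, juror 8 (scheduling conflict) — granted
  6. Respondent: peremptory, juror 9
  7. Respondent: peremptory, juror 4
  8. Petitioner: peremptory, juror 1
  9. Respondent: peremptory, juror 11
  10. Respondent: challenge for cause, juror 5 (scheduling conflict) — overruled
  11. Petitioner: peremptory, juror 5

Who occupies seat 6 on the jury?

13

Removed: #1, #4, #5, #8, #9, #11, #12, #16, #17.
Seating in order: seats 1–6 → #2, #3, #6, #7, #10, #13.
So seat 6 is #13.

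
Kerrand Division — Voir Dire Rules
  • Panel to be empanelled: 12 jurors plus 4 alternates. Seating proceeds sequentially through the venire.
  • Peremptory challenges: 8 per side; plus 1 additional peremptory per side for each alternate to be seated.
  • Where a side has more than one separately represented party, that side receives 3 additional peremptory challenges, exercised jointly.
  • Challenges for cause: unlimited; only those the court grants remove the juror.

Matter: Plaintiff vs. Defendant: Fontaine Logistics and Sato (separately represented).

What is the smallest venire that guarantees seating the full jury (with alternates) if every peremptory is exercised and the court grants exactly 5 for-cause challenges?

48

Seats to fill: 12 + 4 alternates = 16.
Peremptories — Plaintiff: 8 + 1×4 = 12; Defendant: 8 + 1×4 + 3 = 15; total 27.
For-cause removals: 5.
Minimum venire: 16 + 27 + 5 = 48.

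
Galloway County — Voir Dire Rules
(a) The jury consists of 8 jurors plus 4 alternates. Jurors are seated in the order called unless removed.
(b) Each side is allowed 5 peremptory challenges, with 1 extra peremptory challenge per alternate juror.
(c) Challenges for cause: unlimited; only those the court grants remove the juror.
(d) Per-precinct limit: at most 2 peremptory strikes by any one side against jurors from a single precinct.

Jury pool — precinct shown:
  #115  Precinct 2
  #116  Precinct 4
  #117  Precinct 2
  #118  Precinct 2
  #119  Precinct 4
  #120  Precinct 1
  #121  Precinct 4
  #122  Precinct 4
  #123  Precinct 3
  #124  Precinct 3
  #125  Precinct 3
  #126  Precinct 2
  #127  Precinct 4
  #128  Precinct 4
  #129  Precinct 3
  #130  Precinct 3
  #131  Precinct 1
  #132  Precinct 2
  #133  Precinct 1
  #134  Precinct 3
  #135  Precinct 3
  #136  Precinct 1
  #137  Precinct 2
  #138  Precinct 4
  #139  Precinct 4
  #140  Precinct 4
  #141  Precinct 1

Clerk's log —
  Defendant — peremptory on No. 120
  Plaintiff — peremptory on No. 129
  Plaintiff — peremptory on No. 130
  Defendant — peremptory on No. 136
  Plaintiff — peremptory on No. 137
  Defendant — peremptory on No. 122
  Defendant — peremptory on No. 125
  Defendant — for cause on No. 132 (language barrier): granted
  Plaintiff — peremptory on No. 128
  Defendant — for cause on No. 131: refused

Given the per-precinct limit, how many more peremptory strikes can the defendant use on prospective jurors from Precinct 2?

Defendant peremptories so far: #120, #136, #122, #125 — 4 of 9 used, 5 left overall.
Against Precinct 2: none yet — per-precinct cap 2 leaves 2.
Binding limit: min(5, 2) = 2.

2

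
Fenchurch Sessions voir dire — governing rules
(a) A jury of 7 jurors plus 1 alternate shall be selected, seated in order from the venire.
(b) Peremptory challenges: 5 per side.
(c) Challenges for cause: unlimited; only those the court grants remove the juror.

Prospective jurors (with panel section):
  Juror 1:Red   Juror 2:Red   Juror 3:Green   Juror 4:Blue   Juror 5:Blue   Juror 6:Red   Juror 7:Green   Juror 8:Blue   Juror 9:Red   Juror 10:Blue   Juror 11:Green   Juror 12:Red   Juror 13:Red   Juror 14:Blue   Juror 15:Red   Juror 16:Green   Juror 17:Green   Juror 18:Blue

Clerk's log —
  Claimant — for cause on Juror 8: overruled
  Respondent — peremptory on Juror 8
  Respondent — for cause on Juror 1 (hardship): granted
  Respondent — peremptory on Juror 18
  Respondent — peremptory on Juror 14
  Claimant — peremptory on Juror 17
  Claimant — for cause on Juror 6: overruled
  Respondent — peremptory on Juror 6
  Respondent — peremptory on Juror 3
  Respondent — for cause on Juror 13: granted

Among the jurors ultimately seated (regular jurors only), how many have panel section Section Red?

Removed: #1, #3, #6, #8, #13, #14, #17, #18.
Seated jurors 1–7: #2, #4, #5, #7, #9, #10, #11 (alternates #12 not counted).
Of those, in Section Red: #2, #9 → 2.

2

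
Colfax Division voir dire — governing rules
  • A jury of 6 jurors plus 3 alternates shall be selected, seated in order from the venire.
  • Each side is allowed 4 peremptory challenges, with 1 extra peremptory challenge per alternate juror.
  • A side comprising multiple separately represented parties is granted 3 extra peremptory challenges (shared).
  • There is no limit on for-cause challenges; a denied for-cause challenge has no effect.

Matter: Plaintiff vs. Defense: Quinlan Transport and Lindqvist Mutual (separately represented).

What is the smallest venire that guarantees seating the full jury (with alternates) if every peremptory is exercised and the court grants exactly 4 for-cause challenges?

30

Seats to fill: 6 + 3 alternates = 9.
Peremptories — Plaintiff: 4 + 1×3 = 7; Defense: 4 + 1×3 + 3 = 10; total 17.
For-cause removals: 4.
Minimum venire: 9 + 17 + 4 = 30.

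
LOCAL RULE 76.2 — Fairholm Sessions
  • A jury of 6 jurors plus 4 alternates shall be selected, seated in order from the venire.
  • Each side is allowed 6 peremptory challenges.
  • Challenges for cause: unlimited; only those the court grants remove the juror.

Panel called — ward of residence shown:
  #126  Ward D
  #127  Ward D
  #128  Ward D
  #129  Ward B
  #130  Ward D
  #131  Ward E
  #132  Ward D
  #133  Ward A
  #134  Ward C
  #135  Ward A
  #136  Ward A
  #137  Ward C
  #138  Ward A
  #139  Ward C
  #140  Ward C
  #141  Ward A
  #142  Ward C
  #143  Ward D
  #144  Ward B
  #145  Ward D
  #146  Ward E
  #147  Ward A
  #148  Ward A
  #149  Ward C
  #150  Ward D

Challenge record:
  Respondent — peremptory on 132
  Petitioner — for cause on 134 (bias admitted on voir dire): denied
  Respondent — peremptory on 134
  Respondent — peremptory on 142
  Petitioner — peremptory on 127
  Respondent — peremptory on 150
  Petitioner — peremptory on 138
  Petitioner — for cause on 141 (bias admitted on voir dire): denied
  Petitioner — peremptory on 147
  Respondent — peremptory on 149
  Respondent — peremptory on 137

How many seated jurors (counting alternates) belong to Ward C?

2

Removed: #127, #132, #134, #137, #138, #142, #147, #149, #150.
Seated (10 incl. alternates): #126, #128, #129, #130, #131, #133, #135, #136, #139, #140.
Of those, in Ward C: #139, #140 → 2.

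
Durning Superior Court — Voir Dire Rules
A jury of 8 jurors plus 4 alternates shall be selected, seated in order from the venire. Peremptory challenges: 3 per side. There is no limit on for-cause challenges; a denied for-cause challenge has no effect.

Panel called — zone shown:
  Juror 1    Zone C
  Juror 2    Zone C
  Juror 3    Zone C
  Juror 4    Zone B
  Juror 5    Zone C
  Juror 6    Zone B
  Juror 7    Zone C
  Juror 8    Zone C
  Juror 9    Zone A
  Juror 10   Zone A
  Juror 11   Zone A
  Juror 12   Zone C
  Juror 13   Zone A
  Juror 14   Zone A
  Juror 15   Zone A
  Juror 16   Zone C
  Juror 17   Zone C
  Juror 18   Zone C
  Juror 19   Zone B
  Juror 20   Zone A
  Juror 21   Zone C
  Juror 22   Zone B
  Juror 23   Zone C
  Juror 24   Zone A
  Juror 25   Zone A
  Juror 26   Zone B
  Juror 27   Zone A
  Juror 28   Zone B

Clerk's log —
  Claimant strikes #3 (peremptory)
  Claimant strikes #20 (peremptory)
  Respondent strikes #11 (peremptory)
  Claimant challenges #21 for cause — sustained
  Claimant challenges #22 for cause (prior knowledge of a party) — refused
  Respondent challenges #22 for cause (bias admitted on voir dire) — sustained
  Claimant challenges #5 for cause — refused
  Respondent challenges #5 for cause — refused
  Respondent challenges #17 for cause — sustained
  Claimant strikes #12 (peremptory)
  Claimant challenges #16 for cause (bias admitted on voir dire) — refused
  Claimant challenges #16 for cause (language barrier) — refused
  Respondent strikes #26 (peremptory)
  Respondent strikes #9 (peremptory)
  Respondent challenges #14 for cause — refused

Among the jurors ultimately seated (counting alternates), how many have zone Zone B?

Removed: #3, #9, #11, #12, #17, #20, #21, #22, #26.
Seated (12 incl. alternates): #1, #2, #4, #5, #6, #7, #8, #10, #13, #14, #15, #16.
Of those, in Zone B: #4, #6 → 2.

2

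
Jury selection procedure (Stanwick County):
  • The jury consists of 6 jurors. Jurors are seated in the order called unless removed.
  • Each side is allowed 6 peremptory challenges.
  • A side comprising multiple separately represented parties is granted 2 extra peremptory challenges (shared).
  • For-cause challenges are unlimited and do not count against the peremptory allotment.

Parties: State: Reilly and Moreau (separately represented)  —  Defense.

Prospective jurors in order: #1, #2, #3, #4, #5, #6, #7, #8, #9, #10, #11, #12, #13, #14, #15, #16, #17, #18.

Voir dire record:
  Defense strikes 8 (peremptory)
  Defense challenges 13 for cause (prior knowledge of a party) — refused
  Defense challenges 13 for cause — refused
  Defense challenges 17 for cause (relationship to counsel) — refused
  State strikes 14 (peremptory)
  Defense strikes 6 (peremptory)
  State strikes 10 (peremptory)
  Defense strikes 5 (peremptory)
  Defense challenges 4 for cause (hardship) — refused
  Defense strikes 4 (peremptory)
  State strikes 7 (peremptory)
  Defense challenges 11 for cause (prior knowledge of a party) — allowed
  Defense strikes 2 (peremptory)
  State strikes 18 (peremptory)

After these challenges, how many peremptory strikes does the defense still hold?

Defense allotment: 6.
Defense peremptories used: #8, #6, #5, #4, #2 — 5 (for-cause on #13, #13, #17, #4, #11 don't count).
Remaining: 6 − 5 = 1.

1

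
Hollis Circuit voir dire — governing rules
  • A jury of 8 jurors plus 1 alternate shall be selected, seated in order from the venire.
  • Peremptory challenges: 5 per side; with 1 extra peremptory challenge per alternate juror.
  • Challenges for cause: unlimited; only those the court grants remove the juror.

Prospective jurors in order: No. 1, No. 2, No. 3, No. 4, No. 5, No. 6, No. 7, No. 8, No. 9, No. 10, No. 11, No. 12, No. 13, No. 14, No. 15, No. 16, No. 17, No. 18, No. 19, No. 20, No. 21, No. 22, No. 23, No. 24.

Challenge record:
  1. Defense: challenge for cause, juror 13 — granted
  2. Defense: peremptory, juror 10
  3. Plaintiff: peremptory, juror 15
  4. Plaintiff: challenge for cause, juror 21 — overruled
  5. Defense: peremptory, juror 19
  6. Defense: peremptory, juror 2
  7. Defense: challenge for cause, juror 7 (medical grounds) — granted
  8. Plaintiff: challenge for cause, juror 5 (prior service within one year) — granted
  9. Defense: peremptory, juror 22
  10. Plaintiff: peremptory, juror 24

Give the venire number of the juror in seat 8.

12

Removed: #2, #5, #7, #10, #13, #15, #19, #22, #24. (#21 stays — for-cause denied.)
Seating in order: seats 1–8 → #1, #3, #4, #6, #8, #9, #11, #12; alternates → #14.
So seat 8 is #12.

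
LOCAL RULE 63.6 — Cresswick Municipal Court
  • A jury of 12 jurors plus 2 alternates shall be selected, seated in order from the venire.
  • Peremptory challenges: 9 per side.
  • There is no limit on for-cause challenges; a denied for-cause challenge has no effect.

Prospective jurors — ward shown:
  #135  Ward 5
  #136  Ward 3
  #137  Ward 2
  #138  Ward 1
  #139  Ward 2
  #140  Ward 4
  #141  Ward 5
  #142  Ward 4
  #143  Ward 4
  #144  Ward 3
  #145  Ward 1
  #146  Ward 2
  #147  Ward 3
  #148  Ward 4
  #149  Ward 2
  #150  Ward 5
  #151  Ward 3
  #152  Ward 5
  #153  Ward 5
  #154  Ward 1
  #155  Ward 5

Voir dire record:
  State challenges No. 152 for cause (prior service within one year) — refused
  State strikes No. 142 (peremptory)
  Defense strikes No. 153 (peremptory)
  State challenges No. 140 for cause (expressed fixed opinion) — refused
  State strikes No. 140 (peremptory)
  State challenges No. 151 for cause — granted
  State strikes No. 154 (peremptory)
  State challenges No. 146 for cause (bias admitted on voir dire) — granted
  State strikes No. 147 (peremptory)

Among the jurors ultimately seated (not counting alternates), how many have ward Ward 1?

2

Removed: #140, #142, #146, #147, #151, #153, #154.
Seated jurors 1–12: #135, #136, #137, #138, #139, #141, #143, #144, #145, #148, #149, #150 (alternates #152, #155 not counted).
Of those, in Ward 1: #138, #145 → 2.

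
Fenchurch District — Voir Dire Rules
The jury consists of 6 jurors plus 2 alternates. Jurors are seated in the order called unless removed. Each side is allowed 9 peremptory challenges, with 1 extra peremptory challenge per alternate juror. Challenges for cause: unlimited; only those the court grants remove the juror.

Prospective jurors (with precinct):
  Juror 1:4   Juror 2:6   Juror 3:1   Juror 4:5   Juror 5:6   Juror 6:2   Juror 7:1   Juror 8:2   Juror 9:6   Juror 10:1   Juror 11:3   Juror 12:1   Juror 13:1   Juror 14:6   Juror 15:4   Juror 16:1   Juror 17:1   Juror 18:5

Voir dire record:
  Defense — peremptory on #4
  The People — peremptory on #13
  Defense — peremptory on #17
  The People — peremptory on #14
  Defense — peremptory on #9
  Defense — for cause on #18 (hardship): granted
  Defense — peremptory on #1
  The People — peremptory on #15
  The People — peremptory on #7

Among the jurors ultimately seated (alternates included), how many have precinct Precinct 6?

2

Removed: #1, #4, #7, #9, #13, #14, #15, #17, #18.
Seated (8 incl. alternates): #2, #3, #5, #6, #8, #10, #11, #12.
Of those, in Precinct 6: #2, #5 → 2.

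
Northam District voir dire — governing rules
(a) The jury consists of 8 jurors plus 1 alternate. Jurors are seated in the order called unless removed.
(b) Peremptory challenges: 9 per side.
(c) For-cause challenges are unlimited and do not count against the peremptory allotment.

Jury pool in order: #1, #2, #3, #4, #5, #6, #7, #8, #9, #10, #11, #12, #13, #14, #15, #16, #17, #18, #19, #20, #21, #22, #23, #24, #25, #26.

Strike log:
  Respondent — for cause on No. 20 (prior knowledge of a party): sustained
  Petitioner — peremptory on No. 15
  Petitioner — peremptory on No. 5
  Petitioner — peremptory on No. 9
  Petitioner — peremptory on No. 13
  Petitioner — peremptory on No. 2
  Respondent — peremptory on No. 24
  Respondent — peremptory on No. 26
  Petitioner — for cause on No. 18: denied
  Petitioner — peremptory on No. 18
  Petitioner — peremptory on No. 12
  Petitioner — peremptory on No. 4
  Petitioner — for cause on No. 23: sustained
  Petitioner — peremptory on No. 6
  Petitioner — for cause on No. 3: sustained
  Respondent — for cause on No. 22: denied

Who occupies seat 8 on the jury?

17

Removed: #2, #3, #4, #5, #6, #9, #12, #13, #15, #18, #20, #23, #24, #26. (#22 stays — for-cause denied.)
Seating in order: seats 1–8 → #1, #7, #8, #10, #11, #14, #16, #17; alternates → #19.
So seat 8 is #17.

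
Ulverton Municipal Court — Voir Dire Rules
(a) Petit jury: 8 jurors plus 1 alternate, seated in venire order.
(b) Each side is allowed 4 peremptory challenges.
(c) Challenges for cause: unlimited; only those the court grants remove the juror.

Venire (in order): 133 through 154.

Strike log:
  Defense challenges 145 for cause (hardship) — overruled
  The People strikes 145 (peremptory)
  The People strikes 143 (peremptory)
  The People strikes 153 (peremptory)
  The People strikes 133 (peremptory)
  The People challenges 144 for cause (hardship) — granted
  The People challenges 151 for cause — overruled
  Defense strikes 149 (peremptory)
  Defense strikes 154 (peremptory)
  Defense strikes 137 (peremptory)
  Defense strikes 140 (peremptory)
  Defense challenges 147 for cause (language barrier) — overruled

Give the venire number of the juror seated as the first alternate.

Removed: #133, #137, #140, #143, #144, #145, #149, #153, #154. (#147, #151 stay — for-cause denied.)
Seating in order: seats 1–8 → #134, #135, #136, #138, #139, #141, #142, #146; alternates → #147.
So alternate 1 is #147.

147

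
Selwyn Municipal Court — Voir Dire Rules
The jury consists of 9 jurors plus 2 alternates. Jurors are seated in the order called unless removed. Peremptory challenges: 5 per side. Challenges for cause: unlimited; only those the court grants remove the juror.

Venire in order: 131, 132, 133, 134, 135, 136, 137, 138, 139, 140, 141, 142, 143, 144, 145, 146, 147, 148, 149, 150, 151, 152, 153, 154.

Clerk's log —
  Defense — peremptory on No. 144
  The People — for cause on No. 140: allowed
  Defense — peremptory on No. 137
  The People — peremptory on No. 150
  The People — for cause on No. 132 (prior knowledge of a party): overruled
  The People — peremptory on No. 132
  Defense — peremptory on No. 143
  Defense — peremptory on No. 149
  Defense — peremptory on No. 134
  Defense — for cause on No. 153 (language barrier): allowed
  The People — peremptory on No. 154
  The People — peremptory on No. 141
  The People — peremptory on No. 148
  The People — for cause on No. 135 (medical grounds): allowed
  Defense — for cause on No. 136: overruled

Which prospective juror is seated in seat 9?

Removed: #132, #134, #135, #137, #140, #141, #143, #144, #148, #149, #150, #153, #154. (#136 stays — for-cause denied.)
Seating in order: seats 1–9 → #131, #133, #136, #138, #139, #142, #145, #146, #147; alternates → #151, #152.
So seat 9 is #147.

147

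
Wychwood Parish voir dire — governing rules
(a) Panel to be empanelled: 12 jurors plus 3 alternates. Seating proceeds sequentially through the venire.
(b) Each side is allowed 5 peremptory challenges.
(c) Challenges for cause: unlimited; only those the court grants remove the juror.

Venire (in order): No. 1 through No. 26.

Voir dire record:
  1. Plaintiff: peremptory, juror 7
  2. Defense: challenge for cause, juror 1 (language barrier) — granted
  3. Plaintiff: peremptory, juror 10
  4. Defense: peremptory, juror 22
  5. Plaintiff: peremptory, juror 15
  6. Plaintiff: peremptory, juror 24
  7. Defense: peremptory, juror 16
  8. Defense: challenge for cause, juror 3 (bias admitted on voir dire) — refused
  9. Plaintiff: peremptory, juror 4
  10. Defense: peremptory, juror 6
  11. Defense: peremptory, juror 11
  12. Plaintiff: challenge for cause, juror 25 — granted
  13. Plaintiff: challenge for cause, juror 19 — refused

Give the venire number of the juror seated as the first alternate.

21

Removed: #1, #4, #6, #7, #10, #11, #15, #16, #22, #24, #25. (#3, #19 stay — for-cause denied.)
Filling seats in venire order through position 13: #2, #3, #5, #8, #9, #12, #13, #14, #17, #18, #19, #20, #21.
So alternate 1 is #21.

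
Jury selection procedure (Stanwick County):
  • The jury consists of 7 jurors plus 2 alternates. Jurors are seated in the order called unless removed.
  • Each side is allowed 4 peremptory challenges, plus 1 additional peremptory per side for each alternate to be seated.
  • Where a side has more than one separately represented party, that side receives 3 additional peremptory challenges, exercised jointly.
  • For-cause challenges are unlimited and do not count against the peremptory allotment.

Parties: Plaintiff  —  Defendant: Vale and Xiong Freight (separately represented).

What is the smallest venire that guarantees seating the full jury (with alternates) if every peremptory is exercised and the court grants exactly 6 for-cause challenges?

Seats to fill: 7 + 2 alternates = 9.
Peremptories — Plaintiff: 4 + 1×2 = 6; Defendant: 4 + 1×2 + 3 = 9; total 15.
For-cause removals: 6.
Minimum venire: 9 + 15 + 6 = 30.

30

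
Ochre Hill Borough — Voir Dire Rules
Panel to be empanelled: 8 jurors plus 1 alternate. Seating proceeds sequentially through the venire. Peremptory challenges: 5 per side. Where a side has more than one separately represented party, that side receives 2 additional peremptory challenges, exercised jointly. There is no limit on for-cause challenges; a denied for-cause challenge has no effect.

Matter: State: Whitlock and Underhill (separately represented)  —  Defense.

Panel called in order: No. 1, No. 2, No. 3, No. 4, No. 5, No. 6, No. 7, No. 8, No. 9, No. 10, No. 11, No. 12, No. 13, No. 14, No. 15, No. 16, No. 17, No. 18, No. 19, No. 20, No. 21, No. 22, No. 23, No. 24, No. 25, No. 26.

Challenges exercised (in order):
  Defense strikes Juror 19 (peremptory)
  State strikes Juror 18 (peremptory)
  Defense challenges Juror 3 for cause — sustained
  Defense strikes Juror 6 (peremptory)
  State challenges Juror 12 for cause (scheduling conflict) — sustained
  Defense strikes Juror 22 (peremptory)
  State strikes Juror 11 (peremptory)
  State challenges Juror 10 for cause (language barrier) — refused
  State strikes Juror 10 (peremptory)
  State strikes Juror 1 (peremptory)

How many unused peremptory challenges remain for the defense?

Defense allotment: 5.
Defense peremptories used: #19, #6, #22 — 3 (the for-cause on #3 doesn't count).
Remaining: 5 − 3 = 2.

2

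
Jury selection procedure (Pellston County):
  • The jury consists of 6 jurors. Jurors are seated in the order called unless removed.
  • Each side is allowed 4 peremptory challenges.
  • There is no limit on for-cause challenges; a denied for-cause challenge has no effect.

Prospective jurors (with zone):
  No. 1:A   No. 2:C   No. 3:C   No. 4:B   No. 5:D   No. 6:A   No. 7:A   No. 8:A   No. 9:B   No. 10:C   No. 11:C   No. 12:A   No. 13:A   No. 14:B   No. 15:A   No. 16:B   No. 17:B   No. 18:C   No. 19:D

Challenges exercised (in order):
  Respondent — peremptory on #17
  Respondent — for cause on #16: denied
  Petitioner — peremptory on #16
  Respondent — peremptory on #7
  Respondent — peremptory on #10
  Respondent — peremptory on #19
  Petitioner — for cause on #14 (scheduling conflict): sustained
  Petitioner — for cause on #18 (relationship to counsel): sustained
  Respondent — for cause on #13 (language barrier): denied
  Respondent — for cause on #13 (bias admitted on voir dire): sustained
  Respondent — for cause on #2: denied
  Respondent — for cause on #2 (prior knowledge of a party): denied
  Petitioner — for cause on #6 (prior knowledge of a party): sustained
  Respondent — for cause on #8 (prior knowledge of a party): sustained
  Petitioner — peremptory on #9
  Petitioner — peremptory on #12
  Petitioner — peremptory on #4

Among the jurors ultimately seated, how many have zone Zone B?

Removed: #4, #6, #7, #8, #9, #10, #12, #13, #14, #16, #17, #18, #19.
Seated jurors 1–6: #1, #2, #3, #5, #11, #15.
None of those are in Zone B → 0.

0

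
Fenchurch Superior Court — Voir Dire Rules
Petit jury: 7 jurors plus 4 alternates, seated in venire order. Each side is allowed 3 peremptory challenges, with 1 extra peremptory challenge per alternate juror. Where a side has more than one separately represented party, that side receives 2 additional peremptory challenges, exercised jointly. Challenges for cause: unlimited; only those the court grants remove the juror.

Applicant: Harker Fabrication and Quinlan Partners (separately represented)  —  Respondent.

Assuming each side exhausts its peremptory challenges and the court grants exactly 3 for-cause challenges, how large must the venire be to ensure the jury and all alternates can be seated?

30

Seats to fill: 7 + 4 alternates = 11.
Peremptories — Applicant: 3 + 1×4 + 2 = 9; Respondent: 3 + 1×4 = 7; total 16.
For-cause removals: 3.
Minimum venire: 11 + 16 + 3 = 30.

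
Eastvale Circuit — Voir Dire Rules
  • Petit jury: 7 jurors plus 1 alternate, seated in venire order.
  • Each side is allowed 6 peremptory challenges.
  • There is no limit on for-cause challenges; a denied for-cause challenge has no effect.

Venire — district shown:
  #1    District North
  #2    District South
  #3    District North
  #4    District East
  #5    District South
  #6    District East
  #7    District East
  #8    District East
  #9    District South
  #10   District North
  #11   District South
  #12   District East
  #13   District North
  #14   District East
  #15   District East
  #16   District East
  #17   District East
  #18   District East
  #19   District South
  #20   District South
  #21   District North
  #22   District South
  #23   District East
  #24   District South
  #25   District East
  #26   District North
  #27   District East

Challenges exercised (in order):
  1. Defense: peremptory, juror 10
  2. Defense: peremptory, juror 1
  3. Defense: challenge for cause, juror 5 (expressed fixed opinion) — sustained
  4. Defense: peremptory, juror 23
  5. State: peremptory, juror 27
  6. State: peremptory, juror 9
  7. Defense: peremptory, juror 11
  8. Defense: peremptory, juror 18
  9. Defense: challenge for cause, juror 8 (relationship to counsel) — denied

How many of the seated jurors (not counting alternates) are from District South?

Removed: #1, #5, #9, #10, #11, #18, #23, #27.
Seated jurors 1–7: #2, #3, #4, #6, #7, #8, #12 (alternates #13 not counted).
Of those, in District South: #2 → 1.

1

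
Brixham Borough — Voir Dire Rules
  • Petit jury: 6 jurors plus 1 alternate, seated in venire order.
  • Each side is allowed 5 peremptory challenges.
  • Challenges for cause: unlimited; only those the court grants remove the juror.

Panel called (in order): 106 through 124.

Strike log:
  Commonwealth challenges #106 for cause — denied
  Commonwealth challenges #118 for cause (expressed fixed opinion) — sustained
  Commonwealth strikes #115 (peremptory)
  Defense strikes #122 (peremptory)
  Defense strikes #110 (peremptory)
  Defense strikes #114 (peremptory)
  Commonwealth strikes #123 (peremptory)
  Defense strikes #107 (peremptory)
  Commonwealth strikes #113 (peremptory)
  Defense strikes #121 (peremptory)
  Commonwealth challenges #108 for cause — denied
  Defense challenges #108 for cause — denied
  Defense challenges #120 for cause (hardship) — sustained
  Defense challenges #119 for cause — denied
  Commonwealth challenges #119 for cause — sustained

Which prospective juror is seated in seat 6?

Removed: #107, #110, #113, #114, #115, #118, #119, #120, #121, #122, #123. (#106, #108 stay — for-cause denied.)
Seating in order: seats 1–6 → #106, #108, #109, #111, #112, #116; alternates → #117.
So seat 6 is #116.

116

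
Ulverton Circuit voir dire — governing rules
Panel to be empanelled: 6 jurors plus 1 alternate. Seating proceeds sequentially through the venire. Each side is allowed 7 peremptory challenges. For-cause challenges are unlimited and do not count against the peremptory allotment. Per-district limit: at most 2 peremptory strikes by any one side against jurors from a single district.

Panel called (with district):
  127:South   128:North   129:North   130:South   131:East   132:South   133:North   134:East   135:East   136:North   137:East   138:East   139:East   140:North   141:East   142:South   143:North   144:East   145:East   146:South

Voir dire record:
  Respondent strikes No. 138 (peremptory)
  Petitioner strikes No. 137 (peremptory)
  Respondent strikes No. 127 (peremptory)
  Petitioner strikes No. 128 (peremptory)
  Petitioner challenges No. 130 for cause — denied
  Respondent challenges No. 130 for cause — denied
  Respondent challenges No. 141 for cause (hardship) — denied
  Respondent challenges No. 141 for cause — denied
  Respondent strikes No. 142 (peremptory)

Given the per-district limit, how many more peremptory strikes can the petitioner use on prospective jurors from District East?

Petitioner peremptories so far: #137, #128 — 2 of 7 used, 5 left overall.
Against District East: #137 — 1 used; per-district cap 2 leaves 1.
Binding limit: min(5, 1) = 1.

1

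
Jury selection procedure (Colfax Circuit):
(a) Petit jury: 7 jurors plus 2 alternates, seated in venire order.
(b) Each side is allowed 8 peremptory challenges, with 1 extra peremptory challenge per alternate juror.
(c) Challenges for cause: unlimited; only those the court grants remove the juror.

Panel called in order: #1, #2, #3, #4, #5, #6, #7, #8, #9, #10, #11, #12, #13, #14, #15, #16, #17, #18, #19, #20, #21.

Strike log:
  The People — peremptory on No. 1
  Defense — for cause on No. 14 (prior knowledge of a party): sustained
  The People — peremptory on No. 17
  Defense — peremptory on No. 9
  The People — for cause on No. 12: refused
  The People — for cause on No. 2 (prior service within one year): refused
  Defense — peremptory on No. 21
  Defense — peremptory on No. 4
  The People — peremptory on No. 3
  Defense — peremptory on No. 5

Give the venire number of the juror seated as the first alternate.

Removed: #1, #3, #4, #5, #9, #14, #17, #21. (#2, #12 stay — for-cause denied.)
Seating in order: seats 1–7 → #2, #6, #7, #8, #10, #11, #12; alternates → #13, #15.
So alternate 1 is #13.

13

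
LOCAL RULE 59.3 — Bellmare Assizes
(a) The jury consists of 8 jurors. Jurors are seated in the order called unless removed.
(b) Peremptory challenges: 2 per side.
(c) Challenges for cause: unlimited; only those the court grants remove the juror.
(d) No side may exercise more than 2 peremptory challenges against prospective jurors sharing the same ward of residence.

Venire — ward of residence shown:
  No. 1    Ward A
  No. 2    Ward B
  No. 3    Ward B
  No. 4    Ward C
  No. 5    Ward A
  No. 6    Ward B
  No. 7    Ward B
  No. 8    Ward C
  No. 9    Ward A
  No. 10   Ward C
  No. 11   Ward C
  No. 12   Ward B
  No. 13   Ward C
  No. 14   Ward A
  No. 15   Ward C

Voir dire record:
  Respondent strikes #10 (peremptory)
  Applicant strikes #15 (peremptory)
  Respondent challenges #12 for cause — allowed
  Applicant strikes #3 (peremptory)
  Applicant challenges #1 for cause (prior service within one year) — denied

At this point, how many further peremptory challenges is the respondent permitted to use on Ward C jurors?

1

Respondent peremptories so far: #10 — 1 of 2 used, 1 left overall.
Against Ward C: #10 — 1 used; per-ward cap 2 leaves 1.
Binding limit: min(1, 1) = 1.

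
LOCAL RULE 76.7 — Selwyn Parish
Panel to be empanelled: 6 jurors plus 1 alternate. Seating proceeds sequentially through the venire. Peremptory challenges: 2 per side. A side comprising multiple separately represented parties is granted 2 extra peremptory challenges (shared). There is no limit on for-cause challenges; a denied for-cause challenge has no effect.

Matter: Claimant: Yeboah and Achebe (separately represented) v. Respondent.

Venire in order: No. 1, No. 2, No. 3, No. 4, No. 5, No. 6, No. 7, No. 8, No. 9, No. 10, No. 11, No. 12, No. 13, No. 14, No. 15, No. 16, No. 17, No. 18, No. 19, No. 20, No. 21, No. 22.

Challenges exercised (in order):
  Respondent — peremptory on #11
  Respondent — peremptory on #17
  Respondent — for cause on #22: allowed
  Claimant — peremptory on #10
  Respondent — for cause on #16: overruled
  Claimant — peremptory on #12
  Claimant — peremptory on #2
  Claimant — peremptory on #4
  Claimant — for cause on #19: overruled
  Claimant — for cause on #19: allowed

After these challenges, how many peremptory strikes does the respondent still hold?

Respondent allotment: 2.
Respondent peremptories used: #11, #17 — 2 (for-cause on #22, #16 don't count).
Remaining: 2 − 2 = 0.

0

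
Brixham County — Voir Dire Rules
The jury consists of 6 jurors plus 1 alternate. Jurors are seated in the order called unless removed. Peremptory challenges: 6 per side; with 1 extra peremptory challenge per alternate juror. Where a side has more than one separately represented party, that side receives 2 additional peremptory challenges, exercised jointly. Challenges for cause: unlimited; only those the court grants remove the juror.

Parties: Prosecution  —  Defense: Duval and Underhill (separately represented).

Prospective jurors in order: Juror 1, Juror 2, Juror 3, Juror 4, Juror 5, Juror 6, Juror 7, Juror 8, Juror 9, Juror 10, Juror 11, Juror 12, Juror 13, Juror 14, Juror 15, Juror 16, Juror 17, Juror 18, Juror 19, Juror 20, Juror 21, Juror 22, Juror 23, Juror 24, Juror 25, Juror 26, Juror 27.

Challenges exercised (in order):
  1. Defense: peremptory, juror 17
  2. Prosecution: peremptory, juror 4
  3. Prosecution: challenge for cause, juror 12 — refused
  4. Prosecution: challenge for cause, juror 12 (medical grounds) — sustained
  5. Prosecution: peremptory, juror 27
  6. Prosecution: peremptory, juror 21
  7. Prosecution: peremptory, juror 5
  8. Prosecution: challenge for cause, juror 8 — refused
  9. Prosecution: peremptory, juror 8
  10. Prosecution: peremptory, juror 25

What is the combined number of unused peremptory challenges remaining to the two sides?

Prosecution allotment: 6 base + 1 × 1 alternate = 7. Defense allotment: 6 base + 1 × 1 alternate + 2 multi-party = 9.
Prosecution peremptories used: #4, #27, #21, #5, #8, #25 — 6 (for-cause on #12, #12, #8 don't count).
Defense peremptories used: #17 — 1.
Remaining: (7 − 6) + (9 − 1) = 9.

9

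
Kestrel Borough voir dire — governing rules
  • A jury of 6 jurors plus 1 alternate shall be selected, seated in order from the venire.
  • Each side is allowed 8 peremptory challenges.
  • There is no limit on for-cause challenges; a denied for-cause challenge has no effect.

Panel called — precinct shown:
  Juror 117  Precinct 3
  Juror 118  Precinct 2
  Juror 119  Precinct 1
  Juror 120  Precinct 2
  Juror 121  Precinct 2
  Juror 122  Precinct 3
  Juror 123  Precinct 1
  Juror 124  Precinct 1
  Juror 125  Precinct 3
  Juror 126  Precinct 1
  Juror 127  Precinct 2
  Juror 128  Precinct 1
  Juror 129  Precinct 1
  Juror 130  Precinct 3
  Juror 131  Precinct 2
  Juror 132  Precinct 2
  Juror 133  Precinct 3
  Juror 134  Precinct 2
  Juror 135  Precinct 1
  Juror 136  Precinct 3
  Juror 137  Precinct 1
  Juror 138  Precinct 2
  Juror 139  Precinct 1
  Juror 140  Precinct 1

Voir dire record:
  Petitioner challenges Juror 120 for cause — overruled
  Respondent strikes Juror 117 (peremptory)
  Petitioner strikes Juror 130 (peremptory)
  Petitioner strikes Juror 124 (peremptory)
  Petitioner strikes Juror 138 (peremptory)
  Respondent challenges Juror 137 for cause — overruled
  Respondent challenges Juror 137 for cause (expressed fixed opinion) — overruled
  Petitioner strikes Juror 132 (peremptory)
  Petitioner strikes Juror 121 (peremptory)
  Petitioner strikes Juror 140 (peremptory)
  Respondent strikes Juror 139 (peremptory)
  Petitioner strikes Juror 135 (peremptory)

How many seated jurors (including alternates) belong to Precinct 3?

Removed: #117, #121, #124, #130, #132, #135, #138, #139, #140.
Seated (7 incl. alternates): #118, #119, #120, #122, #123, #125, #126.
Of those, in Precinct 3: #122, #125 → 2.

2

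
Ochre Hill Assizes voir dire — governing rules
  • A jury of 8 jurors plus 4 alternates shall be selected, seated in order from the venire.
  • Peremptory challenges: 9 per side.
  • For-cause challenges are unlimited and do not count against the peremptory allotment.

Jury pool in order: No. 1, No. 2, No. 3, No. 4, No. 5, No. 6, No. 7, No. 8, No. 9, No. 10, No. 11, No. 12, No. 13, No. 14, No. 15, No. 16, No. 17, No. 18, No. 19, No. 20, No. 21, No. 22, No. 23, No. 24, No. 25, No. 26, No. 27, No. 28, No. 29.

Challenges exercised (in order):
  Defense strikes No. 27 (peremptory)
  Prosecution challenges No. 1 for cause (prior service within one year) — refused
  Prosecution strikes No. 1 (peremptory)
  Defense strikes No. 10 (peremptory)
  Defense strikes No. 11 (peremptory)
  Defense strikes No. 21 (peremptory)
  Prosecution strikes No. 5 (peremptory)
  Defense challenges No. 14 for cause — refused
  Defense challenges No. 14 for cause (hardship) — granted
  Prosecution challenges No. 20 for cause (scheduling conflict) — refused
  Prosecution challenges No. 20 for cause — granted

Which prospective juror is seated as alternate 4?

Removed: #1, #5, #10, #11, #14, #20, #21, #27.
Seating in order: seats 1–8 → #2, #3, #4, #6, #7, #8, #9, #12; alternates → #13, #15, #16, #17.
So alternate 4 is #17.

17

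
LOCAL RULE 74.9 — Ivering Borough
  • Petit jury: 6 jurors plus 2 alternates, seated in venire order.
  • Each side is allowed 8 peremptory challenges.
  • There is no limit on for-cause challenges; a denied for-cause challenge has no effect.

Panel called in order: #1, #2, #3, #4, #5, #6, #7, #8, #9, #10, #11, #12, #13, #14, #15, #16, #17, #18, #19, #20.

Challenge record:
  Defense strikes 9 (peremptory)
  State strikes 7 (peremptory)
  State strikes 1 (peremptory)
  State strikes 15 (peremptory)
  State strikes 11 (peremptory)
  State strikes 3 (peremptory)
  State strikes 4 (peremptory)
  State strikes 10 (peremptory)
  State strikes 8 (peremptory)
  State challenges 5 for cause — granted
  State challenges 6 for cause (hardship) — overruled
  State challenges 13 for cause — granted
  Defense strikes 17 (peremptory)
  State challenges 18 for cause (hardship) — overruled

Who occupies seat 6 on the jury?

18

Removed: #1, #3, #4, #5, #7, #8, #9, #10, #11, #13, #15, #17. (#6, #18 stay — for-cause denied.)
Filling seats in venire order through position 6: #2, #6, #12, #14, #16, #18.
So seat 6 is #18.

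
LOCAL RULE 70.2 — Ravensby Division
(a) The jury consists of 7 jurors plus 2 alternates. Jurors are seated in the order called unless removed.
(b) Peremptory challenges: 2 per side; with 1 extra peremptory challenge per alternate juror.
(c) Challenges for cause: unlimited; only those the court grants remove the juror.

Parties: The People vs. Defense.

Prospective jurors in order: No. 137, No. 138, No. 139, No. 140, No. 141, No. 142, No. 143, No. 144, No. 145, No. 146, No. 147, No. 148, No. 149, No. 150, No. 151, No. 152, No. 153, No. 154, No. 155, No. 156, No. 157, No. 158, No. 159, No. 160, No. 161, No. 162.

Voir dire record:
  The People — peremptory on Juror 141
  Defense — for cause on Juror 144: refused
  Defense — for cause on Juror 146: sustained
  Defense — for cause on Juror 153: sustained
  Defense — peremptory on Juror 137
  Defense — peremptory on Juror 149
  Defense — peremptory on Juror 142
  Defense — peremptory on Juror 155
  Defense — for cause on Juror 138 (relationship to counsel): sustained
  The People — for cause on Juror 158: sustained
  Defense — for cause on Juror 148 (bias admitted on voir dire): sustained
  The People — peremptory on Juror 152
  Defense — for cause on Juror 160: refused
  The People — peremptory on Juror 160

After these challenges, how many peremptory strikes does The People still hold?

The People allotment: 2 base + 1 × 2 alternates = 4.
The People peremptories used: #141, #152, #160 — 3 (the for-cause on #158 doesn't count).
Remaining: 4 − 3 = 1.

1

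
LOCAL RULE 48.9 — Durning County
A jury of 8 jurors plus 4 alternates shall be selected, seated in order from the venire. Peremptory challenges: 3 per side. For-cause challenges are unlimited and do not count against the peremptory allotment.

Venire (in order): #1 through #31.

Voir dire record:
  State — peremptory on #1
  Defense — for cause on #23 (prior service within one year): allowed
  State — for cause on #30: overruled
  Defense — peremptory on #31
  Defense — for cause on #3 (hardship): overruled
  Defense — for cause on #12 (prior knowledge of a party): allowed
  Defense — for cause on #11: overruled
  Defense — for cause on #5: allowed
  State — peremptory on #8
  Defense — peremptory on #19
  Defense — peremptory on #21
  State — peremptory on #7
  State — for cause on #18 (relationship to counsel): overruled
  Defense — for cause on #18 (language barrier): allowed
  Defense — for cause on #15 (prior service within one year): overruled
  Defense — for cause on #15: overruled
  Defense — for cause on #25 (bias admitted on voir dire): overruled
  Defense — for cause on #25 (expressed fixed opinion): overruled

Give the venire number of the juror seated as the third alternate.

16

Removed: #1, #5, #7, #8, #12, #18, #19, #21, #23, #31. (#3, #11, #15, #25, #30 stay — for-cause denied.)
Seating in order: seats 1–8 → #2, #3, #4, #6, #9, #10, #11, #13; alternates → #14, #15, #16, #17.
So alternate 3 is #16.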